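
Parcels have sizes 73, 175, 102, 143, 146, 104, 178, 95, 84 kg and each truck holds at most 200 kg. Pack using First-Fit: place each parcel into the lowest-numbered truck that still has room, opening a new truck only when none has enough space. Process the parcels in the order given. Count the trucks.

7 trucks

73 kg → truck 1 (remaining 127 kg)
175 kg → truck 2 (remaining 25 kg)
102 kg → truck 1 (remaining 25 kg)
143 kg → truck 3 (remaining 57 kg)
146 kg → truck 4 (remaining 54 kg)
104 kg → truck 5 (remaining 96 kg)
178 kg → truck 6 (remaining 22 kg)
95 kg → truck 5 (remaining 1 kg)
84 kg → truck 7 (remaining 116 kg)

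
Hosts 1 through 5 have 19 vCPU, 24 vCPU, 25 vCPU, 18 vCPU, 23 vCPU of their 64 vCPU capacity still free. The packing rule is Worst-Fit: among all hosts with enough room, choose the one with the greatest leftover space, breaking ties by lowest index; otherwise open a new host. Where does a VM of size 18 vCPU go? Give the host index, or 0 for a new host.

Hosts with room: host 1 (19 vCPU), host 2 (24 vCPU), host 3 (25 vCPU), host 4 (18 vCPU), host 5 (23 vCPU).
Most room is host 3 with 25 vCPU free.

3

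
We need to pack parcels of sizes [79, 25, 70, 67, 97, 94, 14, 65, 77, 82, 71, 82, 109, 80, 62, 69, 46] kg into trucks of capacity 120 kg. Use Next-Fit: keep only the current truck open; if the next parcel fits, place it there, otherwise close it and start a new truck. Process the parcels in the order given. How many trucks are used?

Put 79 kg in truck 1; 41 kg remain.
Put 25 kg in truck 1; 16 kg remain.
Put 70 kg in truck 2; 50 kg remain.
Put 67 kg in truck 3; 53 kg remain.
Put 97 kg in truck 4; 23 kg remain.
Put 94 kg in truck 5; 26 kg remain.
Put 14 kg in truck 5; 12 kg remain.
Put 65 kg in truck 6; 55 kg remain.
Put 77 kg in truck 7; 43 kg remain.
Put 82 kg in truck 8; 38 kg remain.
Put 71 kg in truck 9; 49 kg remain.
Put 82 kg in truck 10; 38 kg remain.
Put 109 kg in truck 11; 11 kg remain.
Put 80 kg in truck 12; 40 kg remain.
Put 62 kg in truck 13; 58 kg remain.
Put 69 kg in truck 14; 51 kg remain.
Put 46 kg in truck 14; 5 kg remain.

14 trucks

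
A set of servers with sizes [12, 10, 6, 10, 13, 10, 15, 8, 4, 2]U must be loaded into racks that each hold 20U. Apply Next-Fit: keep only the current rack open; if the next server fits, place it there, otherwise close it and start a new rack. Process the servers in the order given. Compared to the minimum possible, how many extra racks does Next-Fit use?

Next-Fit: [12] [10,6] [10] [13] [10] [15] [8,4,2] → 7 racks.
Total size 90U; any packing needs at least ⌈90/20⌉ = 5 racks.
An optimal packing achieves that bound: [15,4] [13,6] [12,8] [10,10] [10,2] → 5 racks.
Excess: 7 − 5 = 2.

2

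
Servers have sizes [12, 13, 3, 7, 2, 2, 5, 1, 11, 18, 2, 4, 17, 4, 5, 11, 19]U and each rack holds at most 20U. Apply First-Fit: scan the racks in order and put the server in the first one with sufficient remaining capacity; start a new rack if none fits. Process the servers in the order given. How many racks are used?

rack 1: place 12U, 8U left
rack 2: place 13U, 7U left
rack 1: place 3U, 5U left
rack 2: place 7U, 0U left
rack 1: place 2U, 3U left
rack 1: place 2U, 1U left
rack 3: place 5U, 15U left
rack 1: place 1U, 0U left
rack 3: place 11U, 4U left
rack 4: place 18U, 2U left
rack 3: place 2U, 2U left
rack 5: place 4U, 16U left
rack 6: place 17U, 3U left
rack 5: place 4U, 12U left
rack 5: place 5U, 7U left
rack 7: place 11U, 9U left
rack 8: place 19U, 1U left
Final racks: [12,3,2,2,1] [13,7] [5,11,2] [18] [4,4,5] [17] [11] [19].

8 racks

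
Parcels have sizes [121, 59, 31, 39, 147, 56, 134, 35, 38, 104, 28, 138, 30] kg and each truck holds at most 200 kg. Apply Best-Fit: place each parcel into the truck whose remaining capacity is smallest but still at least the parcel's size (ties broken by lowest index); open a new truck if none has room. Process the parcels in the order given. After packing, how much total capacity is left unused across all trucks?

240

Put 121 kg in truck 1; 79 kg remain.
Put 59 kg in truck 1; 20 kg remain.
Put 31 kg in truck 2; 169 kg remain.
Put 39 kg in truck 2; 130 kg remain.
Put 147 kg in truck 3; 53 kg remain.
Put 56 kg in truck 2; 74 kg remain.
Put 134 kg in truck 4; 66 kg remain.
Put 35 kg in truck 3; 18 kg remain.
Put 38 kg in truck 4; 28 kg remain.
Put 104 kg in truck 5; 96 kg remain.
Put 28 kg in truck 4; 0 kg remain.
Put 138 kg in truck 6; 62 kg remain.
Put 30 kg in truck 6; 32 kg remain.
6 trucks × 200 kg = 1200 kg; used 960 kg; unused 240 kg.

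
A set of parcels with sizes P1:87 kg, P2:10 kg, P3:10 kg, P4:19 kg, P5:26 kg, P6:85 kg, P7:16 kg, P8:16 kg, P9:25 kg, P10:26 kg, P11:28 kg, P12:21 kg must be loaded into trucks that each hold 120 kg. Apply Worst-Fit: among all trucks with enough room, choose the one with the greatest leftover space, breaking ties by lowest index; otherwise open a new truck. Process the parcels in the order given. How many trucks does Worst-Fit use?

Put P1 (87 kg) in truck 1; 33 kg remain.
Put P2 (10 kg) in truck 1; 23 kg remain.
Put P3 (10 kg) in truck 1; 13 kg remain.
Put P4 (19 kg) in truck 2; 101 kg remain.
Put P5 (26 kg) in truck 2; 75 kg remain.
Put P6 (85 kg) in truck 3; 35 kg remain.
Put P7 (16 kg) in truck 2; 59 kg remain.
Put P8 (16 kg) in truck 2; 43 kg remain.
Put P9 (25 kg) in truck 2; 18 kg remain.
Put P10 (26 kg) in truck 3; 9 kg remain.
Put P11 (28 kg) in truck 4; 92 kg remain.
Put P12 (21 kg) in truck 4; 71 kg remain.
Final trucks: [87,10,10] [19,26,16,16,25] [85,26] [28,21].

4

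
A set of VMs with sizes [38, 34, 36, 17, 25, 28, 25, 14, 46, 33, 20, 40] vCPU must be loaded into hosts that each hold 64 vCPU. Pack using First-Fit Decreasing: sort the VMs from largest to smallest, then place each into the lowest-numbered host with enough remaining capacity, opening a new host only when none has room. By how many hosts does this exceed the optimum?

First-Fit Decreasing: [46,17] [40,20] [38,25] [36,28] [34,25] [33,14] → 6 hosts.
Total size 356 vCPU; any packing needs at least ⌈356/64⌉ = 6 hosts.
So 6 is already optimal.

0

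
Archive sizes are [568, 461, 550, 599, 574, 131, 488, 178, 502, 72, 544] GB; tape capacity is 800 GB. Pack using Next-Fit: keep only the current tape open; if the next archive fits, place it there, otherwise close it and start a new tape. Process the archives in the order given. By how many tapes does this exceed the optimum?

Next-Fit: [568] [461] [550] [599] [574,131] [488,178] [502,72] [544] → 8 tapes.
8 archives exceed 400 GB (half the capacity), and no two of those can share a tape, so at least 8 tapes are needed.
So 8 is already optimal.

0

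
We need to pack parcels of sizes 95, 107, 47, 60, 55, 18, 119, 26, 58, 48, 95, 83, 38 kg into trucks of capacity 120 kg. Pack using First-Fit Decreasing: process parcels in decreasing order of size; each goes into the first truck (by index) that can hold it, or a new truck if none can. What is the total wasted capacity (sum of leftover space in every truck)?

Sorted descending: 119, 107, 95, 95, 83, 60, 58, 55, 48, 47, 38, 26, 18.
Put 119 kg in truck 1; 1 kg remain.
Put 107 kg in truck 2; 13 kg remain.
Put 95 kg in truck 3; 25 kg remain.
Put 95 kg in truck 4; 25 kg remain.
Put 83 kg in truck 5; 37 kg remain.
Put 60 kg in truck 6; 60 kg remain.
Put 58 kg in truck 6; 2 kg remain.
Put 55 kg in truck 7; 65 kg remain.
Put 48 kg in truck 7; 17 kg remain.
Put 47 kg in truck 8; 73 kg remain.
Put 38 kg in truck 8; 35 kg remain.
Put 26 kg in truck 5; 11 kg remain.
Put 18 kg in truck 3; 7 kg remain.
8 trucks × 120 kg = 960 kg; used 849 kg; unused 111 kg.

111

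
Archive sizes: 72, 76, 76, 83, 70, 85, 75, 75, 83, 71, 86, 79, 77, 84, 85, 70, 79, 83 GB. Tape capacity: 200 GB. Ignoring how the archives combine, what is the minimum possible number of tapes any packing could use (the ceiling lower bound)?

8

Total size = 72 + 76 + 76 + 83 + 70 + 85 + 75 + 75 + 83 + 71 + 86 + 79 + 77 + 84 + 85 + 70 + 79 + 83 = 1409 GB.
⌈1409 / 200⌉ = 8.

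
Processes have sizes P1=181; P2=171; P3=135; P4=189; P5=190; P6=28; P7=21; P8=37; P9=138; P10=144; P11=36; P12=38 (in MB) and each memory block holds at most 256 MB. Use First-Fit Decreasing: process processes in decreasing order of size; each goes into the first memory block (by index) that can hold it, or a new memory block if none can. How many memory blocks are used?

7

Sorted descending: 190, 189, 181, 171, 144, 138, 135, 38, 37, 36, 28, 21.
memory block 1: place 190 MB, 66 MB left
memory block 2: place 189 MB, 67 MB left
memory block 3: place 181 MB, 75 MB left
memory block 4: place 171 MB, 85 MB left
memory block 5: place 144 MB, 112 MB left
memory block 6: place 138 MB, 118 MB left
memory block 7: place 135 MB, 121 MB left
memory block 1: place 38 MB, 28 MB left
memory block 2: place 37 MB, 30 MB left
memory block 3: place 36 MB, 39 MB left
memory block 1: place 28 MB, 0 MB left
memory block 2: place 21 MB, 9 MB left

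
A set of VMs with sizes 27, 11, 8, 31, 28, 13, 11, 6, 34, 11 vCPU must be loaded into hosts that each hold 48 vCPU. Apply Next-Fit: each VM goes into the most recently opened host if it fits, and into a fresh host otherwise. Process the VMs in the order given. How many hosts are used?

Put 27 vCPU in host 1; 21 vCPU remain.
Put 11 vCPU in host 1; 10 vCPU remain.
Put 8 vCPU in host 1; 2 vCPU remain.
Put 31 vCPU in host 2; 17 vCPU remain.
Put 28 vCPU in host 3; 20 vCPU remain.
Put 13 vCPU in host 3; 7 vCPU remain.
Put 11 vCPU in host 4; 37 vCPU remain.
Put 6 vCPU in host 4; 31 vCPU remain.
Put 34 vCPU in host 5; 14 vCPU remain.
Put 11 vCPU in host 5; 3 vCPU remain.
Final hosts: [27,11,8] [31] [28,13] [11,6] [34,11].

5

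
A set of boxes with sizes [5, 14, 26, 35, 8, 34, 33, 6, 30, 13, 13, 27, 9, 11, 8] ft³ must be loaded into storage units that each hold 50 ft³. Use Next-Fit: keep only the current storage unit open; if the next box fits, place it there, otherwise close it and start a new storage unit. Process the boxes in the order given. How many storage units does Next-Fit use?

7

Put 5 ft³ in storage unit 1; 45 ft³ remain.
Put 14 ft³ in storage unit 1; 31 ft³ remain.
Put 26 ft³ in storage unit 1; 5 ft³ remain.
Put 35 ft³ in storage unit 2; 15 ft³ remain.
Put 8 ft³ in storage unit 2; 7 ft³ remain.
Put 34 ft³ in storage unit 3; 16 ft³ remain.
Put 33 ft³ in storage unit 4; 17 ft³ remain.
Put 6 ft³ in storage unit 4; 11 ft³ remain.
Put 30 ft³ in storage unit 5; 20 ft³ remain.
Put 13 ft³ in storage unit 5; 7 ft³ remain.
Put 13 ft³ in storage unit 6; 37 ft³ remain.
Put 27 ft³ in storage unit 6; 10 ft³ remain.
Put 9 ft³ in storage unit 6; 1 ft³ remain.
Put 11 ft³ in storage unit 7; 39 ft³ remain.
Put 8 ft³ in storage unit 7; 31 ft³ remain.
Final storage units: [5,14,26] [35,8] [34] [33,6] [30,13] [13,27,9] [11,8].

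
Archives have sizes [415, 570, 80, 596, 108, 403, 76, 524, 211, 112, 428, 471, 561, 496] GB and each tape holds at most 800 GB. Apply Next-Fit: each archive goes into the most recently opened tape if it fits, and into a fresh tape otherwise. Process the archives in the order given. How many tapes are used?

tape 1: place 415 GB, 385 GB left
tape 2: place 570 GB, 230 GB left
tape 2: place 80 GB, 150 GB left
tape 3: place 596 GB, 204 GB left
tape 3: place 108 GB, 96 GB left
tape 4: place 403 GB, 397 GB left
tape 4: place 76 GB, 321 GB left
tape 5: place 524 GB, 276 GB left
tape 5: place 211 GB, 65 GB left
tape 6: place 112 GB, 688 GB left
tape 6: place 428 GB, 260 GB left
tape 7: place 471 GB, 329 GB left
tape 8: place 561 GB, 239 GB left
tape 9: place 496 GB, 304 GB left
Final tapes: [415] [570,80] [596,108] [403,76] [524,211] [112,428] [471] [561] [496].

9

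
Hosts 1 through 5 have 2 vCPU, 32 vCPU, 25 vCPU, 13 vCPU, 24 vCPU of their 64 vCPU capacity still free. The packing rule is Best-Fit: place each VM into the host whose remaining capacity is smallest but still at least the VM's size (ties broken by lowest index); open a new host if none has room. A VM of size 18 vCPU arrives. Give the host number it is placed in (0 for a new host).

5

Hosts with room: host 2 (32 vCPU), host 3 (25 vCPU), host 5 (24 vCPU).
Tightest fit is host 5 with 24 vCPU free.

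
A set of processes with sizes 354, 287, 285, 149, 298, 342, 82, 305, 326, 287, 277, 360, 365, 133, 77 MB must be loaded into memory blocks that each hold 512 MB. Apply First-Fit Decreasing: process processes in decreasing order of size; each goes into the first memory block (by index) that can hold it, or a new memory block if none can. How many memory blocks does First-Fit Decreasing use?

Sorted descending: 365, 360, 354, 342, 326, 305, 298, 287, 287, 285, 277, 149, 133, 82, 77.
memory block 1: place 365 MB, 147 MB left
memory block 2: place 360 MB, 152 MB left
memory block 3: place 354 MB, 158 MB left
memory block 4: place 342 MB, 170 MB left
memory block 5: place 326 MB, 186 MB left
memory block 6: place 305 MB, 207 MB left
memory block 7: place 298 MB, 214 MB left
memory block 8: place 287 MB, 225 MB left
memory block 9: place 287 MB, 225 MB left
memory block 10: place 285 MB, 227 MB left
memory block 11: place 277 MB, 235 MB left
memory block 2: place 149 MB, 3 MB left
memory block 1: place 133 MB, 14 MB left
memory block 3: place 82 MB, 76 MB left
memory block 4: place 77 MB, 93 MB left

11 memory blocks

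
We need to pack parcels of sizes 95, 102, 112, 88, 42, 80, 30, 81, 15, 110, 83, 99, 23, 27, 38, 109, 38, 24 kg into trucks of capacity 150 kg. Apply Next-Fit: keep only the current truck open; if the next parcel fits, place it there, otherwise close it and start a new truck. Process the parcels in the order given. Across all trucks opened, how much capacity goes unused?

truck 1: place 95 kg, 55 kg left
truck 2: place 102 kg, 48 kg left
truck 3: place 112 kg, 38 kg left
truck 4: place 88 kg, 62 kg left
truck 4: place 42 kg, 20 kg left
truck 5: place 80 kg, 70 kg left
truck 5: place 30 kg, 40 kg left
truck 6: place 81 kg, 69 kg left
truck 6: place 15 kg, 54 kg left
truck 7: place 110 kg, 40 kg left
truck 8: place 83 kg, 67 kg left
truck 9: place 99 kg, 51 kg left
truck 9: place 23 kg, 28 kg left
truck 9: place 27 kg, 1 kg left
truck 10: place 38 kg, 112 kg left
truck 10: place 109 kg, 3 kg left
truck 11: place 38 kg, 112 kg left
truck 11: place 24 kg, 88 kg left
11 trucks × 150 kg = 1650 kg; used 1196 kg; unused 454 kg.

454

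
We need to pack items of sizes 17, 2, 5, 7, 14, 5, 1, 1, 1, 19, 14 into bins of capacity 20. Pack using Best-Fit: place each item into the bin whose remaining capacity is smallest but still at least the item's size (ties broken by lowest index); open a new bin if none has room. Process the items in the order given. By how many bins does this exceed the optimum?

0

Best-Fit: [17,2,1] [5,7,1] [14,5,1] [19] [14] → 5 bins.
Total size 86; any packing needs at least ⌈86/20⌉ = 5 bins.
So 5 is already optimal.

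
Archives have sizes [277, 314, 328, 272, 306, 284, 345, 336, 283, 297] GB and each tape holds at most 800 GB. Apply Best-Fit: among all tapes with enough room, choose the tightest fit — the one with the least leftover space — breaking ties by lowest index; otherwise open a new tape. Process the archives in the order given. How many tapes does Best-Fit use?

5

tape 1: place 277 GB, 523 GB left
tape 1: place 314 GB, 209 GB left
tape 2: place 328 GB, 472 GB left
tape 2: place 272 GB, 200 GB left
tape 3: place 306 GB, 494 GB left
tape 3: place 284 GB, 210 GB left
tape 4: place 345 GB, 455 GB left
tape 4: place 336 GB, 119 GB left
tape 5: place 283 GB, 517 GB left
tape 5: place 297 GB, 220 GB left
Final tapes: [277,314] [328,272] [306,284] [345,336] [283,297].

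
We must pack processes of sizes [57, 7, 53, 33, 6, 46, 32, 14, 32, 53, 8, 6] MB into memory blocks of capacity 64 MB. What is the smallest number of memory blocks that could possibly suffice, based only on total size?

Total size = 57 + 7 + 53 + 33 + 6 + 46 + 32 + 14 + 32 + 53 + 8 + 6 = 347 MB.
⌈347 / 64⌉ = 6.

6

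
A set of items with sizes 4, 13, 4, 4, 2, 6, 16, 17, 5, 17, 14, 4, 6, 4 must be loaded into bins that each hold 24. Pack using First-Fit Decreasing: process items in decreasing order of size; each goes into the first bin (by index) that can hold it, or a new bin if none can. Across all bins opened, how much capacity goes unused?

28

Sorted descending: 17, 17, 16, 14, 13, 6, 6, 5, 4, 4, 4, 4, 4, 2.
17 → bin 1 (remaining 7)
17 → bin 2 (remaining 7)
16 → bin 3 (remaining 8)
14 → bin 4 (remaining 10)
13 → bin 5 (remaining 11)
6 → bin 1 (remaining 1)
6 → bin 2 (remaining 1)
5 → bin 3 (remaining 3)
4 → bin 4 (remaining 6)
4 → bin 4 (remaining 2)
4 → bin 5 (remaining 7)
4 → bin 5 (remaining 3)
4 → bin 6 (remaining 20)
2 → bin 3 (remaining 1)
6 bins × 24 = 144; used 116; unused 28.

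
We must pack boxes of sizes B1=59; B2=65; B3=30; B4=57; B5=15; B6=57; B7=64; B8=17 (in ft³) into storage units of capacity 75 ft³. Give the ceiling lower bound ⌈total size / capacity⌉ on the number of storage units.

Total size = 59 + 65 + 30 + 57 + 15 + 57 + 64 + 17 = 364 ft³.
⌈364 / 75⌉ = 5.

5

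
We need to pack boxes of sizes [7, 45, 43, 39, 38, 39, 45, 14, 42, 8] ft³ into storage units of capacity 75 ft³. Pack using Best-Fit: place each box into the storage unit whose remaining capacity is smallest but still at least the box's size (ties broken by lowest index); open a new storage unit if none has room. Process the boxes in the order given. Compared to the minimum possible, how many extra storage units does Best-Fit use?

Best-Fit: [7,45,14,8] [43] [39] [38] [39] [45] [42] → 7 storage units.
7 boxes exceed 37.5 ft³ (half the capacity), and no two of those can share a storage unit, so at least 7 storage units are needed.
So 7 is already optimal.

0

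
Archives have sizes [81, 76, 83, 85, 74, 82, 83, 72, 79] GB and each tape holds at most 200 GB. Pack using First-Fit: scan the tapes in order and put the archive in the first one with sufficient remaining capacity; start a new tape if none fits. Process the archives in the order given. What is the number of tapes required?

tape 1: place 81 GB, 119 GB left
tape 1: place 76 GB, 43 GB left
tape 2: place 83 GB, 117 GB left
tape 2: place 85 GB, 32 GB left
tape 3: place 74 GB, 126 GB left
tape 3: place 82 GB, 44 GB left
tape 4: place 83 GB, 117 GB left
tape 4: place 72 GB, 45 GB left
tape 5: place 79 GB, 121 GB left
Final tapes: [81,76] [83,85] [74,82] [83,72] [79].

5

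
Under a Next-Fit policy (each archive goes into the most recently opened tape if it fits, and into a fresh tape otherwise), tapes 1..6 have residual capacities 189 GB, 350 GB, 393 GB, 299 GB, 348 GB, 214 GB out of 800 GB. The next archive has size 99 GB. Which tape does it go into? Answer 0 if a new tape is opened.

Next-Fit only looks at tape 6, which has 214 GB free.
99 GB fits there.

6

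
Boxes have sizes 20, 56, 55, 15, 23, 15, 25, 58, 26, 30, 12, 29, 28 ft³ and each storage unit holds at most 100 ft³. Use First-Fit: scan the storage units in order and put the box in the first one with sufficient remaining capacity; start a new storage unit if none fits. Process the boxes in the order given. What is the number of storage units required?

Put 20 ft³ in storage unit 1; 80 ft³ remain.
Put 56 ft³ in storage unit 1; 24 ft³ remain.
Put 55 ft³ in storage unit 2; 45 ft³ remain.
Put 15 ft³ in storage unit 1; 9 ft³ remain.
Put 23 ft³ in storage unit 2; 22 ft³ remain.
Put 15 ft³ in storage unit 2; 7 ft³ remain.
Put 25 ft³ in storage unit 3; 75 ft³ remain.
Put 58 ft³ in storage unit 3; 17 ft³ remain.
Put 26 ft³ in storage unit 4; 74 ft³ remain.
Put 30 ft³ in storage unit 4; 44 ft³ remain.
Put 12 ft³ in storage unit 3; 5 ft³ remain.
Put 29 ft³ in storage unit 4; 15 ft³ remain.
Put 28 ft³ in storage unit 5; 72 ft³ remain.
Final storage units: [20,56,15] [55,23,15] [25,58,12] [26,30,29] [28].

5 storage units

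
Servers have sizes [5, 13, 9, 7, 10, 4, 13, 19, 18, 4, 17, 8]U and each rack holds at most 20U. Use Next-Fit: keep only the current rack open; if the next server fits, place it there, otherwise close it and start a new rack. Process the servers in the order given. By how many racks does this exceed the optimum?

Next-Fit: [5,13] [9,7] [10,4] [13] [19] [18] [4] [17] [8] → 9 racks.
Total size 127U; any packing needs at least ⌈127/20⌉ = 7 racks.
An optimal packing achieves that bound: [19] [18] [17] [13,7] [13,5] [10,9] [8,4,4] → 7 racks.
Excess: 9 − 7 = 2.

2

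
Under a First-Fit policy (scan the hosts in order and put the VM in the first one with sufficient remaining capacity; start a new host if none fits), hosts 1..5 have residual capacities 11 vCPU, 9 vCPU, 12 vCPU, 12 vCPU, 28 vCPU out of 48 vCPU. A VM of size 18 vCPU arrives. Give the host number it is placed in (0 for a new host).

Hosts with room: host 5 (28 vCPU).
The first with room is host 5.

5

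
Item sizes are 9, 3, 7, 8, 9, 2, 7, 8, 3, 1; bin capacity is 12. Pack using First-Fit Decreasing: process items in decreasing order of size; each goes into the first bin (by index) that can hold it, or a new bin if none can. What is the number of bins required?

Sorted descending: 9, 9, 8, 8, 7, 7, 3, 3, 2, 1.
9 → bin 1 (remaining 3)
9 → bin 2 (remaining 3)
8 → bin 3 (remaining 4)
8 → bin 4 (remaining 4)
7 → bin 5 (remaining 5)
7 → bin 6 (remaining 5)
3 → bin 1 (remaining 0)
3 → bin 2 (remaining 0)
2 → bin 3 (remaining 2)
1 → bin 3 (remaining 1)
Final bins: [9,3] [9,3] [8,2,1] [8] [7] [7].

6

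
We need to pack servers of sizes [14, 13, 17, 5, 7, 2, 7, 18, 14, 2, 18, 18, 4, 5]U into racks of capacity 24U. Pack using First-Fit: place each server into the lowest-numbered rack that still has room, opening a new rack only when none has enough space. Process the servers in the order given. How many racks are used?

7

14U → rack 1 (remaining 10U)
13U → rack 2 (remaining 11U)
17U → rack 3 (remaining 7U)
5U → rack 1 (remaining 5U)
7U → rack 2 (remaining 4U)
2U → rack 1 (remaining 3U)
7U → rack 3 (remaining 0U)
18U → rack 4 (remaining 6U)
14U → rack 5 (remaining 10U)
2U → rack 1 (remaining 1U)
18U → rack 6 (remaining 6U)
18U → rack 7 (remaining 6U)
4U → rack 2 (remaining 0U)
5U → rack 4 (remaining 1U)
Final racks: [14,5,2,2] [13,7,4] [17,7] [18,5] [14] [18] [18].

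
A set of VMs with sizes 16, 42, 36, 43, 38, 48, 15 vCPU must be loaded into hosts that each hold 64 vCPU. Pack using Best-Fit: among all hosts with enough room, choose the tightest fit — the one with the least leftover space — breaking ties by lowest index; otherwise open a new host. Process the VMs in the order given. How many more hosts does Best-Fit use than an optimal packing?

Best-Fit: [16,42] [36] [43] [38] [48,15] → 5 hosts.
5 VMs exceed 32 vCPU (half the capacity), and no two of those can share a host, so at least 5 hosts are needed.
So 5 is already optimal.

0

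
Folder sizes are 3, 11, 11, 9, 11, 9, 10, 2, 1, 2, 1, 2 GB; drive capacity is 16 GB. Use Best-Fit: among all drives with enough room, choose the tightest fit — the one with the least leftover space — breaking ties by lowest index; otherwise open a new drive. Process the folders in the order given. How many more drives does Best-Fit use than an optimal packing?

0

Best-Fit: [3,11,2] [11,1,2,1] [9] [11,2] [9] [10] → 6 drives.
6 folders exceed 8 GB (half the capacity), and no two of those can share a drive, so at least 6 drives are needed.
So 6 is already optimal.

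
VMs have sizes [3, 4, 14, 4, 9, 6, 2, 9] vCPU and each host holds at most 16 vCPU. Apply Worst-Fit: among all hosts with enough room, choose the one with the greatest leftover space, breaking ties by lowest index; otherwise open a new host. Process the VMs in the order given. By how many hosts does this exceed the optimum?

0

Worst-Fit: [3,4,4,2] [14] [9,6] [9] → 4 hosts.
Total size 51 vCPU; any packing needs at least ⌈51/16⌉ = 4 hosts.
So 4 is already optimal.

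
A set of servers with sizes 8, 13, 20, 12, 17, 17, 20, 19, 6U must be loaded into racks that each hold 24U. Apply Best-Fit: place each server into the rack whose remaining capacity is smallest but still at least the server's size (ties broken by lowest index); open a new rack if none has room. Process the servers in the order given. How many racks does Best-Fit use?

7

Put 8U in rack 1; 16U remain.
Put 13U in rack 1; 3U remain.
Put 20U in rack 2; 4U remain.
Put 12U in rack 3; 12U remain.
Put 17U in rack 4; 7U remain.
Put 17U in rack 5; 7U remain.
Put 20U in rack 6; 4U remain.
Put 19U in rack 7; 5U remain.
Put 6U in rack 4; 1U remain.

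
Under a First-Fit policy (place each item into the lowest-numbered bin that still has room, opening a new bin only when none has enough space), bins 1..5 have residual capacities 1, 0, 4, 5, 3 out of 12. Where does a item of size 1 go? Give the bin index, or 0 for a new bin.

Bins with room: bin 1 (1), bin 3 (4), bin 4 (5), bin 5 (3).
The first with room is bin 1.

1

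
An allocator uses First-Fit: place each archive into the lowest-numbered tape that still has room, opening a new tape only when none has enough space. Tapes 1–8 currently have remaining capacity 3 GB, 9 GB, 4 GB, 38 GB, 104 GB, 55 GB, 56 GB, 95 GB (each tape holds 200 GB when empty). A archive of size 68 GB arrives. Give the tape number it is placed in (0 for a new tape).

5

Tapes with room: tape 5 (104 GB), tape 8 (95 GB).
The first with room is tape 5.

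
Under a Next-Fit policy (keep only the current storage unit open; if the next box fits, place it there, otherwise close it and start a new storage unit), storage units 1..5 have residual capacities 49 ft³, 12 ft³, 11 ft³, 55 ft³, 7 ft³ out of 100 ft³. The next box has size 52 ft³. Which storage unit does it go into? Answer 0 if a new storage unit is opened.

Next-Fit only looks at storage unit 5, which has 7 ft³ free.
52 ft³ does not fit, so a new storage unit is opened.

0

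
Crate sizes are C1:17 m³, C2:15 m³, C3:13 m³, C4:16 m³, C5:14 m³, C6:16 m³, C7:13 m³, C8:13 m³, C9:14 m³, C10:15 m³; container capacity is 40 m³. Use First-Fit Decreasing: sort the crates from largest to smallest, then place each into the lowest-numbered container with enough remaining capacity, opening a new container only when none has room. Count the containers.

5

Sorted descending: 17, 16, 16, 15, 15, 14, 14, 13, 13, 13.
17 m³ → container 1 (remaining 23 m³)
16 m³ → container 1 (remaining 7 m³)
16 m³ → container 2 (remaining 24 m³)
15 m³ → container 2 (remaining 9 m³)
15 m³ → container 3 (remaining 25 m³)
14 m³ → container 3 (remaining 11 m³)
14 m³ → container 4 (remaining 26 m³)
13 m³ → container 4 (remaining 13 m³)
13 m³ → container 4 (remaining 0 m³)
13 m³ → container 5 (remaining 27 m³)
Final containers: [17,16] [16,15] [15,14] [14,13,13] [13].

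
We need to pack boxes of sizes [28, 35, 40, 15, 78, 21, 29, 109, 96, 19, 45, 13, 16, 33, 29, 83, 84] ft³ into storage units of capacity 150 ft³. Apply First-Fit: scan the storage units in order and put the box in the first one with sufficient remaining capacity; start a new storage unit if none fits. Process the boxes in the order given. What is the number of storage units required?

28 ft³ → storage unit 1 (remaining 122 ft³)
35 ft³ → storage unit 1 (remaining 87 ft³)
40 ft³ → storage unit 1 (remaining 47 ft³)
15 ft³ → storage unit 1 (remaining 32 ft³)
78 ft³ → storage unit 2 (remaining 72 ft³)
21 ft³ → storage unit 1 (remaining 11 ft³)
29 ft³ → storage unit 2 (remaining 43 ft³)
109 ft³ → storage unit 3 (remaining 41 ft³)
96 ft³ → storage unit 4 (remaining 54 ft³)
19 ft³ → storage unit 2 (remaining 24 ft³)
45 ft³ → storage unit 4 (remaining 9 ft³)
13 ft³ → storage unit 2 (remaining 11 ft³)
16 ft³ → storage unit 3 (remaining 25 ft³)
33 ft³ → storage unit 5 (remaining 117 ft³)
29 ft³ → storage unit 5 (remaining 88 ft³)
83 ft³ → storage unit 5 (remaining 5 ft³)
84 ft³ → storage unit 6 (remaining 66 ft³)

6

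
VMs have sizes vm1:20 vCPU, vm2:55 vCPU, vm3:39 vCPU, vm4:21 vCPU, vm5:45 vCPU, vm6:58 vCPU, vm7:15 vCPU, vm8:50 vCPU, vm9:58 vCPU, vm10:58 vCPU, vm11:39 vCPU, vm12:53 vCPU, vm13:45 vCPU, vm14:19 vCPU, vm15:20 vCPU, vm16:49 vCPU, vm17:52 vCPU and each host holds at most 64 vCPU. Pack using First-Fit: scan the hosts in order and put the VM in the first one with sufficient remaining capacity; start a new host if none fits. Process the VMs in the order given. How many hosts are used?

13

host 1: place vm1 (20 vCPU), 44 vCPU left
host 2: place vm2 (55 vCPU), 9 vCPU left
host 1: place vm3 (39 vCPU), 5 vCPU left
host 3: place vm4 (21 vCPU), 43 vCPU left
host 4: place vm5 (45 vCPU), 19 vCPU left
host 5: place vm6 (58 vCPU), 6 vCPU left
host 3: place vm7 (15 vCPU), 28 vCPU left
host 6: place vm8 (50 vCPU), 14 vCPU left
host 7: place vm9 (58 vCPU), 6 vCPU left
host 8: place vm10 (58 vCPU), 6 vCPU left
host 9: place vm11 (39 vCPU), 25 vCPU left
host 10: place vm12 (53 vCPU), 11 vCPU left
host 11: place vm13 (45 vCPU), 19 vCPU left
host 3: place vm14 (19 vCPU), 9 vCPU left
host 9: place vm15 (20 vCPU), 5 vCPU left
host 12: place vm16 (49 vCPU), 15 vCPU left
host 13: place vm17 (52 vCPU), 12 vCPU left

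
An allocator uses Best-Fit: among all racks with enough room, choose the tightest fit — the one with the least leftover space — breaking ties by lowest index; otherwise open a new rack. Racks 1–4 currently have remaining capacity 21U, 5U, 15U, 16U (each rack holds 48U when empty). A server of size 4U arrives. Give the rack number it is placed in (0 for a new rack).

2

Racks with room: rack 1 (21U), rack 2 (5U), rack 3 (15U), rack 4 (16U).
Tightest fit is rack 2 with 5U free.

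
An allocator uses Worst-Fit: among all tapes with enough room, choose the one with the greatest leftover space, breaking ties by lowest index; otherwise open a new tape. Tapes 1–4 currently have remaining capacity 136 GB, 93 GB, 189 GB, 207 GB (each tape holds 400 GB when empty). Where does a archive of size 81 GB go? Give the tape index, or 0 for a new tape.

4

Tapes with room: tape 1 (136 GB), tape 2 (93 GB), tape 3 (189 GB), tape 4 (207 GB).
Most room is tape 4 with 207 GB free.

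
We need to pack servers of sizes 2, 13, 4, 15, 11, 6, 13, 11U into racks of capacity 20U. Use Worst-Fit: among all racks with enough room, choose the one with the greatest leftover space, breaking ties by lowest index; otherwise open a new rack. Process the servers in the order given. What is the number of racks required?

5

rack 1: place 2U, 18U left
rack 1: place 13U, 5U left
rack 1: place 4U, 1U left
rack 2: place 15U, 5U left
rack 3: place 11U, 9U left
rack 3: place 6U, 3U left
rack 4: place 13U, 7U left
rack 5: place 11U, 9U left
Final racks: [2,13,4] [15] [11,6] [13] [11].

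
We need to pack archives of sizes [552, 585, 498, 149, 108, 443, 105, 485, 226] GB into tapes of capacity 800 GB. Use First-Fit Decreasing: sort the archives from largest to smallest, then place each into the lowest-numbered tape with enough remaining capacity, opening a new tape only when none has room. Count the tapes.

Sorted descending: 585, 552, 498, 485, 443, 226, 149, 108, 105.
tape 1: place 585 GB, 215 GB left
tape 2: place 552 GB, 248 GB left
tape 3: place 498 GB, 302 GB left
tape 4: place 485 GB, 315 GB left
tape 5: place 443 GB, 357 GB left
tape 2: place 226 GB, 22 GB left
tape 1: place 149 GB, 66 GB left
tape 3: place 108 GB, 194 GB left
tape 3: place 105 GB, 89 GB left
Final tapes: [585,149] [552,226] [498,108,105] [485] [443].

5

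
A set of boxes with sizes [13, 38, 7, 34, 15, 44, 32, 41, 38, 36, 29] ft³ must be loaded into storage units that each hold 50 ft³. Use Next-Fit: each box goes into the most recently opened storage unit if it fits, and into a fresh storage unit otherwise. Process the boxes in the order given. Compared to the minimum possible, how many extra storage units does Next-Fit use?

1

Next-Fit: [13] [38,7] [34,15] [44] [32] [41] [38] [36] [29] → 9 storage units.
8 boxes exceed 25 ft³ (half the capacity), and no two of those can share a storage unit, so at least 8 storage units are needed.
An optimal packing achieves that bound: [44] [41,7] [38] [38] [36,13] [34,15] [32] [29] → 8 storage units.
Excess: 9 − 8 = 1.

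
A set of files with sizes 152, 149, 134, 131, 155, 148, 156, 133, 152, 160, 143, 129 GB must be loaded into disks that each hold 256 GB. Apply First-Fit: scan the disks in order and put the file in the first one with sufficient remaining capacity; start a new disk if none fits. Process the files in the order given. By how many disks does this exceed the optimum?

First-Fit: [152] [149] [134] [131] [155] [148] [156] [133] [152] [160] [143] [129] → 12 disks.
12 files exceed 128 GB (half the capacity), and no two of those can share a disk, so at least 12 disks are needed.
So 12 is already optimal.

0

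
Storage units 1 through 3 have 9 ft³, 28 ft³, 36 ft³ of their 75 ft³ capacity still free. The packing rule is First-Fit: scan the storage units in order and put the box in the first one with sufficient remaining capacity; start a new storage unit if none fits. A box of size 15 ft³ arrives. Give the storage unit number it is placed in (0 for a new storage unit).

2

Storage units with room: storage unit 2 (28 ft³), storage unit 3 (36 ft³).
The first with room is storage unit 2.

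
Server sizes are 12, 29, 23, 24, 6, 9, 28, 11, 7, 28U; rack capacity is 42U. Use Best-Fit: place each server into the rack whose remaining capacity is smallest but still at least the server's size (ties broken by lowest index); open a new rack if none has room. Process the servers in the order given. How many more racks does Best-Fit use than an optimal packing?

Best-Fit: [12,29] [23,7] [24,6,9] [28,11] [28] → 5 racks.
Total size 177U; any packing needs at least ⌈177/42⌉ = 5 racks.
So 5 is already optimal.

0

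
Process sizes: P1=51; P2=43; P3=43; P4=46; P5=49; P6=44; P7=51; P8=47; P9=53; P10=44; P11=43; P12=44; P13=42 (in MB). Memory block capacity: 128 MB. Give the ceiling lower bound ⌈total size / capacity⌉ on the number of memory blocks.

Total size = 51 + 43 + 43 + 46 + 49 + 44 + 51 + 47 + 53 + 44 + 43 + 44 + 42 = 600 MB.
⌈600 / 128⌉ = 5.

5 memory blocks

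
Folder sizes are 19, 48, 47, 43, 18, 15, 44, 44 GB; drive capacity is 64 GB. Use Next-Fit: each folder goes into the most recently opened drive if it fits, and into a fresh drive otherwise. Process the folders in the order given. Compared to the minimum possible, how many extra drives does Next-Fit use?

1

Next-Fit: [19] [48] [47] [43,18] [15,44] [44] → 6 drives.
Total size 278 GB; any packing needs at least ⌈278/64⌉ = 5 drives.
An optimal packing achieves that bound: [48,15] [47] [44,19] [44,18] [43] → 5 drives.
Excess: 6 − 5 = 1.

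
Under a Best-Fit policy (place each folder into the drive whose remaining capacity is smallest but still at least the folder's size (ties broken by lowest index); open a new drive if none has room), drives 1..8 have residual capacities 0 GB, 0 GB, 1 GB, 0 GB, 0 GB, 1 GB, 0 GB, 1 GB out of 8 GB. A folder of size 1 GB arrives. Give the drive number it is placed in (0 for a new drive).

3

Drives with room: drive 3 (1 GB), drive 6 (1 GB), drive 8 (1 GB).
Tightest fit is drive 3 with 1 GB free.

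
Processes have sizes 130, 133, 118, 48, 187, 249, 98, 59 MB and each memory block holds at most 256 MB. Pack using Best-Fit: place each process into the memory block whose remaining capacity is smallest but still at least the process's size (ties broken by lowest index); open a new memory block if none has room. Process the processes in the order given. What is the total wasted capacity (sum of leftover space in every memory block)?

258

130 MB → memory block 1 (remaining 126 MB)
133 MB → memory block 2 (remaining 123 MB)
118 MB → memory block 2 (remaining 5 MB)
48 MB → memory block 1 (remaining 78 MB)
187 MB → memory block 3 (remaining 69 MB)
249 MB → memory block 4 (remaining 7 MB)
98 MB → memory block 5 (remaining 158 MB)
59 MB → memory block 3 (remaining 10 MB)
5 memory blocks × 256 MB = 1280 MB; used 1022 MB; unused 258 MB.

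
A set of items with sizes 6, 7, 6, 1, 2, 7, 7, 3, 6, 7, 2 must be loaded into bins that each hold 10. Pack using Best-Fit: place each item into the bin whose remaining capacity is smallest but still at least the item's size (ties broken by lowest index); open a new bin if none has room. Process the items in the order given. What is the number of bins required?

7 bins

6 → bin 1 (remaining 4)
7 → bin 2 (remaining 3)
6 → bin 3 (remaining 4)
1 → bin 2 (remaining 2)
2 → bin 2 (remaining 0)
7 → bin 4 (remaining 3)
7 → bin 5 (remaining 3)
3 → bin 4 (remaining 0)
6 → bin 6 (remaining 4)
7 → bin 7 (remaining 3)
2 → bin 5 (remaining 1)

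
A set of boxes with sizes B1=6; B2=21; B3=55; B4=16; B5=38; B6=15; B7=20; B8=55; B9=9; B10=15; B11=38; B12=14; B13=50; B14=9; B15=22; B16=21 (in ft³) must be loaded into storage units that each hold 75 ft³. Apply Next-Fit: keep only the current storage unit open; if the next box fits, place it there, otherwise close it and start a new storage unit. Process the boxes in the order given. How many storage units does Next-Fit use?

B1 (6 ft³) → storage unit 1 (remaining 69 ft³)
B2 (21 ft³) → storage unit 1 (remaining 48 ft³)
B3 (55 ft³) → storage unit 2 (remaining 20 ft³)
B4 (16 ft³) → storage unit 2 (remaining 4 ft³)
B5 (38 ft³) → storage unit 3 (remaining 37 ft³)
B6 (15 ft³) → storage unit 3 (remaining 22 ft³)
B7 (20 ft³) → storage unit 3 (remaining 2 ft³)
B8 (55 ft³) → storage unit 4 (remaining 20 ft³)
B9 (9 ft³) → storage unit 4 (remaining 11 ft³)
B10 (15 ft³) → storage unit 5 (remaining 60 ft³)
B11 (38 ft³) → storage unit 5 (remaining 22 ft³)
B12 (14 ft³) → storage unit 5 (remaining 8 ft³)
B13 (50 ft³) → storage unit 6 (remaining 25 ft³)
B14 (9 ft³) → storage unit 6 (remaining 16 ft³)
B15 (22 ft³) → storage unit 7 (remaining 53 ft³)
B16 (21 ft³) → storage unit 7 (remaining 32 ft³)
Final storage units: [6,21] [55,16] [38,15,20] [55,9] [15,38,14] [50,9] [22,21].

7 storage units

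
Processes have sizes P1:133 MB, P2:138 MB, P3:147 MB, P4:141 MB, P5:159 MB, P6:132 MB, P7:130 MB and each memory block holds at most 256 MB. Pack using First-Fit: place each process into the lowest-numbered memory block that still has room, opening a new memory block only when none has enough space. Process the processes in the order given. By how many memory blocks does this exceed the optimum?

0

First-Fit: [133] [138] [147] [141] [159] [132] [130] → 7 memory blocks.
7 processes exceed 128 MB (half the capacity), and no two of those can share a memory block, so at least 7 memory blocks are needed.
So 7 is already optimal.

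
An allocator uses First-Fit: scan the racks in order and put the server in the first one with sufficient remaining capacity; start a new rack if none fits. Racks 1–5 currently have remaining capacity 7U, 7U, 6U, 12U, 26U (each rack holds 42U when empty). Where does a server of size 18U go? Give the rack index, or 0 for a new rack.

Racks with room: rack 5 (26U).
The first with room is rack 5.

5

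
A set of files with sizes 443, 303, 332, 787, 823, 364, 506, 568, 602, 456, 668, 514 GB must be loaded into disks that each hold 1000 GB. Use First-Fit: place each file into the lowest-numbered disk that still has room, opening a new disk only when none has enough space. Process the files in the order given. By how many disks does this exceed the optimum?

2

First-Fit: [443,303] [332,364] [787] [823] [506,456] [568] [602] [668] [514] → 9 disks.
Total size 6366 GB; any packing needs at least ⌈6366/1000⌉ = 7 disks.
An optimal packing achieves that bound: [823] [787] [668,332] [602,364] [568,303] [514,456] [506,443] → 7 disks.
Excess: 9 − 7 = 2.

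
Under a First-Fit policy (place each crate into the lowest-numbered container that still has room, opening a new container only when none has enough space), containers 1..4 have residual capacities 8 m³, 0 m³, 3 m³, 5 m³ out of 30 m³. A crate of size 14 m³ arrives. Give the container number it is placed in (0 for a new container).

No container has ≥ 14 m³ free, so a new container is opened.

0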